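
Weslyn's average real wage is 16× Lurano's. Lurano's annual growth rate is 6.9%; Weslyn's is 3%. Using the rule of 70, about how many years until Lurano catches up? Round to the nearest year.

What matters is the difference: 3.9 pp.
Rule of 70 on the gap: the ratio halves every 70/3.9 ≈ 17.95 years.
A 16× gap closes after 4 halvings: 4 × 17.95 ≈ 72 years.

around 72 years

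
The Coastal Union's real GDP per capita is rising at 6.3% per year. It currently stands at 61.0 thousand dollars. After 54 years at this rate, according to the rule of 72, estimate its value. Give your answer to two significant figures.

1600 thousand dollars

It doubles every 72/6.3 ≈ 11.43 years, so 54 years is 4.72 doublings.
2^4.72 ≈ 26.35; 61.0 × 26.35 ≈ 1600 thousand dollars.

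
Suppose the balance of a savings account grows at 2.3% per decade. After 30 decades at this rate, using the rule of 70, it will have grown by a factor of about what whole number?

around 2 times

At 2.3% one doubling takes ≈ 30.43 decades; 30 decades is 1 of them, so ×2.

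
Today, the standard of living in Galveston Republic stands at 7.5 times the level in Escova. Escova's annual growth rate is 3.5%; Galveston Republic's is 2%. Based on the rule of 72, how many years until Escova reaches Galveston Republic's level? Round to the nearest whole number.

Escova gains on Galveston Republic at 3.5% − 2% = 1.5 points a year.
At that relative rate the gap halves every 72/1.5 ≈ 48.00 years.
A 7.5 times gap takes log₂(7.5) ≈ 2.91 halvings to close: 2.91 × 48.00 ≈ 140 years.

≈ 140 years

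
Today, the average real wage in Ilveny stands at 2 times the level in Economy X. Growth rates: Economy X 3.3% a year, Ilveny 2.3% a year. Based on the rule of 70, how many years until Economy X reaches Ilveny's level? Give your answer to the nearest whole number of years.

70 years

The growth-rate gap is 3.3% − 2.3% = 1 percentage point.
So the ratio between them halves every 70/1 ≈ 70.00 years.
A 2 times gap closes after 1 halving: 1 × 70.00 ≈ 70 years.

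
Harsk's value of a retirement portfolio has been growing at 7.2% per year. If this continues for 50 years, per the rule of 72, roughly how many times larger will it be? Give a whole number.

72/7.2 ≈ 10.00 years per doubling.
50 years fits 5 doublings: 2^5 = 32.

about 32 times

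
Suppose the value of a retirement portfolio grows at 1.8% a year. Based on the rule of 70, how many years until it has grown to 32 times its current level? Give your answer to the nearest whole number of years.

around 194 years

At 1.8% it doubles every 70/1.8 ≈ 38.89 years.
Getting to 32× needs 5 doublings: 5 × 38.89 ≈ 194 years.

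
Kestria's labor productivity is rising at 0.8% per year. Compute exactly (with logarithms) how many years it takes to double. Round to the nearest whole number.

t = ln(2) / ln(1 + 0.008) = 0.6931 / 0.007968 ≈ 86.99.
≈ 87 years.

87 years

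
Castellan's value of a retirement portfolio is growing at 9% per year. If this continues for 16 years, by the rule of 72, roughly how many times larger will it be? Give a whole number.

4 times

72/9 ≈ 8.00 years per doubling.
16 years fits 2 doublings: 2^2 = 4.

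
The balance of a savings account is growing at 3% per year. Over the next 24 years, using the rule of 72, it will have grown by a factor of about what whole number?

roughly 2 times

72/3 ≈ 24.00 years per doubling.
24 years fits 1 doubling: 2^1 = 2.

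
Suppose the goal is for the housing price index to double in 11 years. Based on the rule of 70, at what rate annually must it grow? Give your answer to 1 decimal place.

70 / 11 ≈ 6.36, so about 6.4% annually.

about 6.4%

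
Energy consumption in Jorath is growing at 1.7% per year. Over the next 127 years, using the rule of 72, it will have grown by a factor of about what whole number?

about 8 times

Doubling time ≈ 72/1.7 = 42.35 years.
127/42.35 ≈ 3 doublings, so about 2^3 = 8×.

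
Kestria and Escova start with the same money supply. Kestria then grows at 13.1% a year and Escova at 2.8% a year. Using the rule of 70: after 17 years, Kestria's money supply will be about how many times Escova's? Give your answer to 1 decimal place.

Kestria pulls ahead at 10.3 pp per year, so the ratio doubles every 70/10.3 ≈ 6.80 years.
In 17 years that's 2.50 doublings: 2^2.50 ≈ 5.7.

around 5.7 times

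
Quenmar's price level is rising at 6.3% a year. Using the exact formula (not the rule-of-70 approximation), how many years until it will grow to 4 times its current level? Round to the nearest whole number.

23 years

t = ln(4) / ln(1 + 0.063) = 1.3863 / 0.061095 ≈ 22.69.
≈ 23 years.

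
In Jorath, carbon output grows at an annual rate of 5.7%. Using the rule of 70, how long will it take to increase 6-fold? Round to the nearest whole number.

At 5.7% it doubles every 70/5.7 ≈ 12.28 years.
6× is log₂ 6 ≈ 2.58 doublings, so ≈ 2.58 × 12.28 = 32 years.

≈ 32 years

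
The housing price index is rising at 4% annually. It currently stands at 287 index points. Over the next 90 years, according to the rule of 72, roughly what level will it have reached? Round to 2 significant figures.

Doubling time ≈ 72/4 = 18.00 years.
90 years is 90/18.00 ≈ 5.00 doublings, a factor of 2^5.00 ≈ 32.00.
287 × 32.00 ≈ 9200 index points.

about 9200 index points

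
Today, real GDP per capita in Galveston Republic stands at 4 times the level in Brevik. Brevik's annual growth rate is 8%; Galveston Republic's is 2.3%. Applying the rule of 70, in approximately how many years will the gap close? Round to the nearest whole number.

What matters is the difference: 5.7 pp.
Rule of 70 on the gap: the ratio halves every 70/5.7 ≈ 12.28 years.
A 4 times gap closes after 2 halvings: 2 × 12.28 ≈ 25 years.

roughly 25 years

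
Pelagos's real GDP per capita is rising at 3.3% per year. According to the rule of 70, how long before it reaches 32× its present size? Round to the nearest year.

Doubling time ≈ 70/3.3 = 21.21 years.
32 = 2^5, so 5 doublings → 106 years.

around 106 years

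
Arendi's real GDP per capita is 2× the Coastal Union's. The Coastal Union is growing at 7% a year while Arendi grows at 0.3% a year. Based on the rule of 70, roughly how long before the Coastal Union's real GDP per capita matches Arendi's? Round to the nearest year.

≈ 10 years

The growth-rate gap is 7% − 0.3% = 6.7 percentage points.
So the ratio between them halves every 70/6.7 ≈ 10.45 years.
A 2× gap closes after 1 halving: 1 × 10.45 ≈ 10 years.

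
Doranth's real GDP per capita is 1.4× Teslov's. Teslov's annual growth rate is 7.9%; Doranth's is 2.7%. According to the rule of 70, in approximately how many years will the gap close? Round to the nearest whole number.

The growth-rate gap is 7.9% − 2.7% = 5.2 percentage points.
So the ratio between them halves every 70/5.2 ≈ 13.46 years.
A 1.4× gap takes log₂(1.4) ≈ 0.49 halvings to close: 0.49 × 13.46 ≈ 7 years.

approximately 7 years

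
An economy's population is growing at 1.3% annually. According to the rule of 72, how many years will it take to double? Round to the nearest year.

72/1.3 ≈ 55.38, so it doubles roughly every 55 years.

around 55 years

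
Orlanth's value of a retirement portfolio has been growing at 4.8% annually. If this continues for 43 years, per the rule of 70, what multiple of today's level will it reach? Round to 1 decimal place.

roughly 7.7 times

Doubling time ≈ 70/4.8 = 14.58 years.
43 years / 14.58 ≈ 2.95 doublings → factor 2^2.95 ≈ 7.7.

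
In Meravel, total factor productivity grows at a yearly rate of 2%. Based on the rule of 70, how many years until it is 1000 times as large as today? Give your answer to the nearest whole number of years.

Doubling time ≈ 70/2 = 35.00 years.
Reaching 1000× takes log₂(1000) ≈ 9.97 doublings.
9.97 × 35.00 ≈ 349 years.

approximately 349 years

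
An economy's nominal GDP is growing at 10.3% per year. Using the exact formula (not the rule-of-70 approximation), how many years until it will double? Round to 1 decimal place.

7.1 years

t = ln(2) / ln(1 + 0.103) = 0.6931 / 0.098034 ≈ 7.07.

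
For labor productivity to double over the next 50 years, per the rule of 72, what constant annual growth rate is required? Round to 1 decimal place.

72 / 50 ≈ 1.44, so about 1.4% annually.

roughly 1.4%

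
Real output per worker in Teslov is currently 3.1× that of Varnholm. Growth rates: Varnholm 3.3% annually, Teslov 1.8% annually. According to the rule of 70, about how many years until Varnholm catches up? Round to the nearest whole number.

roughly 76 years

Varnholm gains on Teslov at 3.3% − 1.8% = 1.5 points a year.
At that relative rate the gap halves every 70/1.5 ≈ 46.67 years.
A 3.1× gap takes log₂(3.1) ≈ 1.63 halvings to close: 1.63 × 46.67 ≈ 76 years.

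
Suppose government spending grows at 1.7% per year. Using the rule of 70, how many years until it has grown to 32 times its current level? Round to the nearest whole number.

206 years

One doubling takes 70/1.7 = 41.18 years.
32× is 5 doublings, so 5 × 41.18 ≈ 206 years.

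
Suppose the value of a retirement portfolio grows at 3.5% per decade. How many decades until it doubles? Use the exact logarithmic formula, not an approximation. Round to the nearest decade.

t = ln(2) / ln(1 + 0.035) = 0.6931 / 0.034401 ≈ 20.15.
≈ 20 decades.

20 decades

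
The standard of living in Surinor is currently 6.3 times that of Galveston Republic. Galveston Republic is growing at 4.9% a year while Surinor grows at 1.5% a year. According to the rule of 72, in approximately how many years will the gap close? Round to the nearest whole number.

The growth-rate gap is 4.9% − 1.5% = 3.4 percentage points.
So the ratio between them halves every 72/3.4 ≈ 21.18 years.
A 6.3 times gap takes log₂(6.3) ≈ 2.66 halvings to close: 2.66 × 21.18 ≈ 56 years.

56 years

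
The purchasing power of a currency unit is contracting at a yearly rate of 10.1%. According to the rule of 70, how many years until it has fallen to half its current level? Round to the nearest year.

Halving time ≈ 70 / 10.1 = 6.93 → 7 years.

roughly 7 years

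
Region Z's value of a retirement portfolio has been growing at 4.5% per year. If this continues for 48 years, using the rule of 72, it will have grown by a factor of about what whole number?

Doubling time ≈ 72/4.5 = 16.00 years.
48/16.00 ≈ 3 doublings, so about 2^3 = 8×.

roughly 8 times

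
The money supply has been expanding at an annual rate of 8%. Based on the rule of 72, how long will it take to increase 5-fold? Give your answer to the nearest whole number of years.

about 21 years

Doubling time ≈ 72/8 = 9.00 years.
Reaching 5× takes log₂(5) ≈ 2.32 doublings.
2.32 × 9.00 ≈ 21 years.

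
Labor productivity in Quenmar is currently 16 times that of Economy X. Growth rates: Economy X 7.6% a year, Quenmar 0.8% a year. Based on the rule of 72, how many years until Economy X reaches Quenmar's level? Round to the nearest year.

What matters is the difference: 6.8 pp.
Rule of 72 on the gap: the ratio halves every 72/6.8 ≈ 10.59 years.
A 16 times gap closes after 4 halvings: 4 × 10.59 ≈ 42 years.

about 42 years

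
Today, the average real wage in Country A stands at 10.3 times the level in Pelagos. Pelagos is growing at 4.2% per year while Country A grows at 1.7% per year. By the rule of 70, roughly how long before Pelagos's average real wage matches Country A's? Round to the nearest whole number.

The growth-rate gap is 4.2% − 1.7% = 2.5 percentage points.
So the ratio between them halves every 70/2.5 ≈ 28.00 years.
A 10.3 times gap takes log₂(10.3) ≈ 3.36 halvings to close: 3.36 × 28.00 ≈ 94 years.

94 years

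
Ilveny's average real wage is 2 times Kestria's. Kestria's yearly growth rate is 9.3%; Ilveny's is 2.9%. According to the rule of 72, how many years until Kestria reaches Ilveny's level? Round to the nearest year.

Kestria gains on Ilveny at 9.3% − 2.9% = 6.4 points a year.
At that relative rate the gap halves every 72/6.4 ≈ 11.25 years.
A 2 times gap closes after 1 halving: 1 × 11.25 ≈ 11 years.

roughly 11 years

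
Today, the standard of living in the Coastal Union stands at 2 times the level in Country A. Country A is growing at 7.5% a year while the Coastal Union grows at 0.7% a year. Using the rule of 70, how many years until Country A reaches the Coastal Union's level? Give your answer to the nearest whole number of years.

Country A gains on the Coastal Union at 7.5% − 0.7% = 6.8 points a year.
At that relative rate the gap halves every 70/6.8 ≈ 10.29 years.
A 2 times gap closes after 1 halving: 1 × 10.29 ≈ 10 years.

roughly 10 years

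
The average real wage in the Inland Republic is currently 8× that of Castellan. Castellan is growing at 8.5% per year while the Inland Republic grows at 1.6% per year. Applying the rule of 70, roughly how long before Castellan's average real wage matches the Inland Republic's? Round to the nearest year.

The growth-rate gap is 8.5% − 1.6% = 6.9 percentage points.
So the ratio between them halves every 70/6.9 ≈ 10.14 years.
An 8× gap closes after 3 halvings: 3 × 10.14 ≈ 30 years.

approximately 30 years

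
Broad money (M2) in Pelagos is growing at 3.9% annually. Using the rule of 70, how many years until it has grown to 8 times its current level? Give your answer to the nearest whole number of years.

54 years

At 3.9% it doubles every 70/3.9 ≈ 17.95 years.
Getting to 8× needs 3 doublings: 3 × 17.95 ≈ 54 years.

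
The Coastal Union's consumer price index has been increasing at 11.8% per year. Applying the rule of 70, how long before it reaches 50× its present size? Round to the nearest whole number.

At 11.8% it doubles every 70/11.8 ≈ 5.93 years.
50× is log₂ 50 ≈ 5.64 doublings, so ≈ 5.64 × 5.93 = 33 years.

about 33 years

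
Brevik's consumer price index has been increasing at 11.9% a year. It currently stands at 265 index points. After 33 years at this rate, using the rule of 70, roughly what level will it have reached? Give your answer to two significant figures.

It doubles every 70/11.9 ≈ 5.88 years, so 33 years is 5.61 doublings.
2^5.61 ≈ 48.84; 265 × 48.84 ≈ 13000 index points.

approximately 13000 index points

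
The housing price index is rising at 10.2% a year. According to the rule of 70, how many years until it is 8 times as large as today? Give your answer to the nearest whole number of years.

One doubling takes 70/10.2 = 6.86 years.
8 = 2^3, so 3 doublings → 21 years.

≈ 21 years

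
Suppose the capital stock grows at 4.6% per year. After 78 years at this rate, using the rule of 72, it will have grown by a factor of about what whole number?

Doubling time ≈ 72/4.6 = 15.65 years.
78/15.65 ≈ 5 doublings, so about 2^5 = 32×.

32 times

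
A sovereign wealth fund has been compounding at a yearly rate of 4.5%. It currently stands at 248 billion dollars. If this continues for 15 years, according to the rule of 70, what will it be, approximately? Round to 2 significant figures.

Doubling time ≈ 70/4.5 = 15.56 years.
15 years is 15/15.56 ≈ 0.96 doublings, a factor of 2^0.96 ≈ 1.95.
248 × 1.95 ≈ 480 billion dollars.

≈ 480 billion dollars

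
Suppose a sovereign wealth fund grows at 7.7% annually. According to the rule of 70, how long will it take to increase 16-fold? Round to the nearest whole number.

One doubling takes 70/7.7 = 9.09 years.
Getting to 16× needs 4 doublings: 4 × 9.09 ≈ 36 years.

≈ 36 years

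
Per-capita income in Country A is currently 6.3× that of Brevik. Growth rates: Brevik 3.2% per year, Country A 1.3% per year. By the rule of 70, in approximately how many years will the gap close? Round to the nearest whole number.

98 years

Brevik gains on Country A at 3.2% − 1.3% = 1.9 points a year.
At that relative rate the gap halves every 70/1.9 ≈ 36.84 years.
A 6.3× gap takes log₂(6.3) ≈ 2.66 halvings to close: 2.66 × 36.84 ≈ 98 years.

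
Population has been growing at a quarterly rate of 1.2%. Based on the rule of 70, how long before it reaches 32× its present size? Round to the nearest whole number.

At 1.2% it doubles every 70/1.2 ≈ 58.33 quarters.
32 = 2^5, so 5 doublings → 292 quarters.

292 quarters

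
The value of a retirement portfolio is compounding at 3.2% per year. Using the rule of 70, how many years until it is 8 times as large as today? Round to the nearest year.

roughly 66 years

Doubling time ≈ 70/3.2 = 21.88 years.
Getting to 8× needs 3 doublings: 3 × 21.88 ≈ 66 years.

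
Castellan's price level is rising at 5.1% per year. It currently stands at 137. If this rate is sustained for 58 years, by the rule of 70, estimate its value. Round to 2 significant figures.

approximately 2600

It doubles every 70/5.1 ≈ 13.73 years, so 58 years is 4.22 doublings.
2^4.22 ≈ 18.64; 137 × 18.64 ≈ 2600.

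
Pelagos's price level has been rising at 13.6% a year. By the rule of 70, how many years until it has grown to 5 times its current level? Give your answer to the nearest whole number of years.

One doubling takes 70/13.6 = 5.15 years.
5× is log₂ 5 ≈ 2.32 doublings, so ≈ 2.32 × 5.15 = 12 years.

about 12 years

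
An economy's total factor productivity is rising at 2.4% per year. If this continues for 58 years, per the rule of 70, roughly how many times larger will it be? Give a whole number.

At 2.4% one doubling takes ≈ 29.17 years; 58 years is 2 of them, so ×4.

4 times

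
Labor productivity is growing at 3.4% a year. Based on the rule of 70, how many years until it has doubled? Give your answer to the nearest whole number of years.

Doubling time ≈ 70 / 3.4 = 20.59 years.

≈ 21 years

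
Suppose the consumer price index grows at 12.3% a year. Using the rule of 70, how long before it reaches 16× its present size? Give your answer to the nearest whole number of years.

One doubling takes 70/12.3 = 5.69 years.
16× is 4 doublings, so 4 × 5.69 ≈ 23 years.

roughly 23 years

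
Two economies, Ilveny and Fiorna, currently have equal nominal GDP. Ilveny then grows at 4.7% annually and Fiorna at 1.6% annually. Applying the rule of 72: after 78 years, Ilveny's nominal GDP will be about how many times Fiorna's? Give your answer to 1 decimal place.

Ilveny pulls ahead at 3.1 pp per year, so the ratio doubles every 72/3.1 ≈ 23.23 years.
In 78 years that's 3.36 doublings: 2^3.36 ≈ 10.3.

approximately 10.3 times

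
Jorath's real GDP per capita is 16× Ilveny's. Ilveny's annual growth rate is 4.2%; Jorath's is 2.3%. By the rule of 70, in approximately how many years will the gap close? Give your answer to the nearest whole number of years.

The growth-rate gap is 4.2% − 2.3% = 1.9 percentage points.
So the ratio between them halves every 70/1.9 ≈ 36.84 years.
A 16× gap closes after 4 halvings: 4 × 36.84 ≈ 147 years.

147 years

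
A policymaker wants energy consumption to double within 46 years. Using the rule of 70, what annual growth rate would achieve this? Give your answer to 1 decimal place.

70 / 46 ≈ 1.52, so about 1.5% annually.

approximately 1.5%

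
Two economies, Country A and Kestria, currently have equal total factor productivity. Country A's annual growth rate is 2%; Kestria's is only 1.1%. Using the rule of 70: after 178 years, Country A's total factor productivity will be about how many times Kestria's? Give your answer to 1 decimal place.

Only the 0.9-point difference matters.
70/0.9 ≈ 77.78 years per doubling of the ratio; 178 years gives 2.29 doublings, so ≈ 4.9×.

4.9 times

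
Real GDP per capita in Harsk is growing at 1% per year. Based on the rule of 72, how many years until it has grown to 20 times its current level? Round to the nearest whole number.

approximately 311 years

At 1% it doubles every 72/1 ≈ 72.00 years.
20× is log₂ 20 ≈ 4.32 doublings, so ≈ 4.32 × 72.00 = 311 years.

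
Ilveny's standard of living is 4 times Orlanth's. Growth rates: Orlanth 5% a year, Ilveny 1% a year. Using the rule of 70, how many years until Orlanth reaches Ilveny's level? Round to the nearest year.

roughly 35 years

What matters is the difference: 4 pp.
Rule of 70 on the gap: the ratio halves every 70/4 ≈ 17.50 years.
A 4 times gap closes after 2 halvings: 2 × 17.50 ≈ 35 years.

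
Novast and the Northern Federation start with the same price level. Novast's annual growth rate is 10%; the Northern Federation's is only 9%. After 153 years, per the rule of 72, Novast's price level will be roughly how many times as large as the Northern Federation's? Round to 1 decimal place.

around 4.4 times

Rate gap = 10% − 9% = 1 point.
The ratio doubles every 72/1 ≈ 72.00 years.
153/72.00 ≈ 2.13 doublings → ratio ≈ 2^2.13 ≈ 4.4.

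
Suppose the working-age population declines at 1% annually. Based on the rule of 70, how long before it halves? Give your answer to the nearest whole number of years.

about 70 years

Falling at 1%, it halves about every 70/1 = 70.00 years.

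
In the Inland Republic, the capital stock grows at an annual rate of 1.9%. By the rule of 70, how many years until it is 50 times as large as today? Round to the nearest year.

approximately 208 years

One doubling takes 70/1.9 = 36.84 years.
50× is log₂ 50 ≈ 5.64 doublings, so ≈ 5.64 × 36.84 = 208 years.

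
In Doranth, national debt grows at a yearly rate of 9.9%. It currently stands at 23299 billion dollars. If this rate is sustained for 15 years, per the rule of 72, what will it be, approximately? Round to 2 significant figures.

It doubles every 72/9.9 ≈ 7.27 years, so 15 years is 2.06 doublings.
2^2.06 ≈ 4.17; 23299 × 4.17 ≈ 97000 billion dollars.

approximately 97000 billion dollars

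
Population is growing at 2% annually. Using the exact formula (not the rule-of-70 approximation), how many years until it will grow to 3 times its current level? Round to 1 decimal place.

t = ln(3) / ln(1 + 0.02) = 1.0986 / 0.019803 ≈ 55.48.

55.5 years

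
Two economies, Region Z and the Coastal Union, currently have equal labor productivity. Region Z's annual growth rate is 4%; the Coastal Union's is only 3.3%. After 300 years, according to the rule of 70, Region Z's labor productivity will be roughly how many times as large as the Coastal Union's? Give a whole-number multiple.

≈ 8 times

Region Z pulls ahead at 0.7 pp per year, so the ratio doubles every 70/0.7 ≈ 100.00 years.
In 300 years that's 3.00 doublings: 2^3.00 ≈ 8.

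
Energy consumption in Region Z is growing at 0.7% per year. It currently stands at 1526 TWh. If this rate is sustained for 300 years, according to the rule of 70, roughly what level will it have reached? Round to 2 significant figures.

roughly 12000 TWh

It doubles every 70/0.7 ≈ 100.00 years, so 300 years is 3.00 doublings.
2^3.00 ≈ 8.00; 1526 × 8.00 ≈ 12000 TWh.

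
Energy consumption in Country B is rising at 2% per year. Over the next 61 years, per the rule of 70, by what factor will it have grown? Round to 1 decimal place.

3.3 times

Doubling time ≈ 70/2 = 35.00 years.
61 years / 35.00 ≈ 1.74 doublings → factor 2^1.74 ≈ 3.3.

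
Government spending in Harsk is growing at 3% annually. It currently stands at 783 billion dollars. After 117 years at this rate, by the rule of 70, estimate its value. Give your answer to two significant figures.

around 25000 billion dollars

Doubling time ≈ 70/3 = 23.33 years.
117 years is 117/23.33 ≈ 5.02 doublings, a factor of 2^5.02 ≈ 32.45.
783 × 32.45 ≈ 25000 billion dollars.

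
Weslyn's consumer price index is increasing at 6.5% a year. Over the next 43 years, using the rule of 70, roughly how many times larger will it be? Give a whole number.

16 times

At 6.5% one doubling takes ≈ 10.77 years; 43 years is 4 of them, so ×16.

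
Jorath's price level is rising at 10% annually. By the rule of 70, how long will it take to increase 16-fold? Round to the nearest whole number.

about 28 years

One doubling takes 70/10 = 7.00 years.
16× is 4 doublings, so 4 × 7.00 ≈ 28 years.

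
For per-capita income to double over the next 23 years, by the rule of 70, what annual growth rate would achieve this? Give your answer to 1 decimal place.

approximately 3.0%

70 / 23 ≈ 3.04, so about 3.0% annually.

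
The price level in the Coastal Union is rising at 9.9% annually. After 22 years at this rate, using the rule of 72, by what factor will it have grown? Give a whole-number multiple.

approximately 8 times

Doubling time ≈ 72/9.9 = 7.27 years.
22/7.27 ≈ 3 doublings, so about 2^3 = 8×.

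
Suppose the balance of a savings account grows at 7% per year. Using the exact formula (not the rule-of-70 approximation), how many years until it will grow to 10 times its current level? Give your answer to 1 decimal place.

t = ln(10) / ln(1 + 0.07) = 2.3026 / 0.067659 ≈ 34.03.

34.0 years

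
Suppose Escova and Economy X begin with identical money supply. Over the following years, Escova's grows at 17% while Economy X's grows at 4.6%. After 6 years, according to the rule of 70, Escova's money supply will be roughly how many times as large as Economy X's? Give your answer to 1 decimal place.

Escova pulls ahead at 12.4 pp per year, so the ratio doubles every 70/12.4 ≈ 5.65 years.
In 6 years that's 1.06 doublings: 2^1.06 ≈ 2.1.

around 2.1 times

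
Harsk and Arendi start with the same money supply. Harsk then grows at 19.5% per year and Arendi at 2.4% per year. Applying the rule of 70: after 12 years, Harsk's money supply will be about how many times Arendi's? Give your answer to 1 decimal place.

Only the 17.1-point difference matters.
70/17.1 ≈ 4.09 years per doubling of the ratio; 12 years gives 2.93 doublings, so ≈ 7.6×.

approximately 7.6 times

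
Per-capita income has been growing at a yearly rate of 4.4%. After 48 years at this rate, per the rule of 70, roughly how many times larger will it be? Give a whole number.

approximately 8 times

At 4.4% one doubling takes ≈ 15.91 years; 48 years is 3 of them, so ×8.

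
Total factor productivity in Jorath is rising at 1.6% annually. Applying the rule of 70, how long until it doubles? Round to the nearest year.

approximately 44 years

70/1.6 ≈ 43.75, so it doubles roughly every 44 years.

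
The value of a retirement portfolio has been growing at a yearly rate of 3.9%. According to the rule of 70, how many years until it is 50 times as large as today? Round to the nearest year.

approximately 101 years

One doubling takes 70/3.9 = 17.95 years.
Reaching 50× takes log₂(50) ≈ 5.64 doublings.
5.64 × 17.95 ≈ 101 years.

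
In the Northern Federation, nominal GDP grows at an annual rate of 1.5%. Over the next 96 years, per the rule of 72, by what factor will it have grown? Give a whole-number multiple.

Doubling time ≈ 72/1.5 = 48.00 years.
96/48.00 ≈ 2 doublings, so about 2^2 = 4×.

approximately 4 times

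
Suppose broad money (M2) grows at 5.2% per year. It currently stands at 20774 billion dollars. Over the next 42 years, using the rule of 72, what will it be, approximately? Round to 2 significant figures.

Doubling time ≈ 72/5.2 = 13.85 years.
42 years is 42/13.85 ≈ 3.03 doublings, a factor of 2^3.03 ≈ 8.17.
20774 × 8.17 ≈ 170000 billion dollars.

≈ 170000 billion dollars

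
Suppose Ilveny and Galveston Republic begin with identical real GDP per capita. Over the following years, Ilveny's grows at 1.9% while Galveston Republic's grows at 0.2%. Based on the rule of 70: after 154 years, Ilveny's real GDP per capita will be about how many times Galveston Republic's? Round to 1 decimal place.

Only the 1.7-point difference matters.
70/1.7 ≈ 41.18 years per doubling of the ratio; 154 years gives 3.74 doublings, so ≈ 13.4×.

around 13.4 times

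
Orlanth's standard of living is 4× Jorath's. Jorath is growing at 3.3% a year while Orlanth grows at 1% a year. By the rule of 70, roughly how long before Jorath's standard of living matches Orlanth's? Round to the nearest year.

61 years

The growth-rate gap is 3.3% − 1% = 2.3 percentage points.
So the ratio between them halves every 70/2.3 ≈ 30.43 years.
A 4× gap closes after 2 halvings: 2 × 30.43 ≈ 61 years.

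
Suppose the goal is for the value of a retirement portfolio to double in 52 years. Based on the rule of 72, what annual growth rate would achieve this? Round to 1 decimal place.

roughly 1.4%

72 / 52 ≈ 1.38, so about 1.4% annually.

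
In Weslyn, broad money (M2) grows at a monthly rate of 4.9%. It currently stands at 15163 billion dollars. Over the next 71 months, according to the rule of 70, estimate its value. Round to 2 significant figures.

around 480000 billion dollars

Doubling time ≈ 70/4.9 = 14.29 months.
71 months is 71/14.29 ≈ 4.97 doublings, a factor of 2^4.97 ≈ 31.34.
15163 × 31.34 ≈ 480000 billion dollars.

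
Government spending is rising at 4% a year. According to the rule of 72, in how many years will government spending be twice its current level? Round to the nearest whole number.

72/4 ≈ 18.00, so it doubles roughly every 18 years.

approximately 18 years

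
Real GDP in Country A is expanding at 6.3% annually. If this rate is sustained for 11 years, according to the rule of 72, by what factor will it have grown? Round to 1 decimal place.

roughly 1.9 times

Doubling time ≈ 72/6.3 = 11.43 years.
11 years / 11.43 ≈ 0.96 doublings → factor 2^0.96 ≈ 1.9.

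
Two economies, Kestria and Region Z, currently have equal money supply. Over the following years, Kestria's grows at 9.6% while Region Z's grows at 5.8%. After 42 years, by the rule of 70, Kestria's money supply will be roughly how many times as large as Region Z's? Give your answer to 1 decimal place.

around 4.9 times

Rate gap = 9.6% − 5.8% = 3.8 points.
The ratio doubles every 70/3.8 ≈ 18.42 years.
42/18.42 ≈ 2.28 doublings → ratio ≈ 2^2.28 ≈ 4.9.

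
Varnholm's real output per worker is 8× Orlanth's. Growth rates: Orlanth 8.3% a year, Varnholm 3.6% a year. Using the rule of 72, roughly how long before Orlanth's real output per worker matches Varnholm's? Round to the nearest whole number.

What matters is the difference: 4.7 pp.
Rule of 72 on the gap: the ratio halves every 72/4.7 ≈ 15.32 years.
An 8× gap closes after 3 halvings: 3 × 15.32 ≈ 46 years.

≈ 46 years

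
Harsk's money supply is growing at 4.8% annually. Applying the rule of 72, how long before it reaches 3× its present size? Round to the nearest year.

≈ 24 years

Doubling time ≈ 72/4.8 = 15.00 years.
3× is log₂ 3 ≈ 1.58 doublings, so ≈ 1.58 × 15.00 = 24 years.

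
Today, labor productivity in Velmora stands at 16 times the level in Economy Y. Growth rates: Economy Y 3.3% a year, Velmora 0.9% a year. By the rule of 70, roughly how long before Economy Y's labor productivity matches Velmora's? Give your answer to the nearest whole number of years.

≈ 117 years

Economy Y gains on Velmora at 3.3% − 0.9% = 2.4 points a year.
At that relative rate the gap halves every 70/2.4 ≈ 29.17 years.
A 16 times gap closes after 4 halvings: 4 × 29.17 ≈ 117 years.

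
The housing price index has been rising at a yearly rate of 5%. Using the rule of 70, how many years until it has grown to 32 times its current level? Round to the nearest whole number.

At 5% it doubles every 70/5 ≈ 14.00 years.
Getting to 32× needs 5 doublings: 5 × 14.00 ≈ 70 years.

roughly 70 years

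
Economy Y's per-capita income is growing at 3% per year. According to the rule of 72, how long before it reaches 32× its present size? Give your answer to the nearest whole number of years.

around 120 years

Doubling time ≈ 72/3 = 24.00 years.
32× is 5 doublings, so 5 × 24.00 ≈ 120 years.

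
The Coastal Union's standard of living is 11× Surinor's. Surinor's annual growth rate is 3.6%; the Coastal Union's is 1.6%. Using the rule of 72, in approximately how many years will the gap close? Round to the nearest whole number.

roughly 125 years

The growth-rate gap is 3.6% − 1.6% = 2 percentage points.
So the ratio between them halves every 72/2 ≈ 36.00 years.
An 11× gap takes log₂(11) ≈ 3.46 halvings to close: 3.46 × 36.00 ≈ 125 years.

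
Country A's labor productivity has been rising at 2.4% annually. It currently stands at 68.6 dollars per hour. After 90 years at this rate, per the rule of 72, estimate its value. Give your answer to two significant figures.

roughly 550 dollars per hour

It doubles every 72/2.4 ≈ 30.00 years, so 90 years is 3.00 doublings.
2^3.00 ≈ 8.00; 68.6 × 8.00 ≈ 550 dollars per hour.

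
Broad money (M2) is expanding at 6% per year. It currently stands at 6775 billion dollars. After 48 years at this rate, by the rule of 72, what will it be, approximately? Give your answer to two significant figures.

Doubling time ≈ 72/6 = 12.00 years.
48 years is 48/12.00 ≈ 4.00 doublings, a factor of 2^4.00 ≈ 16.00.
6775 × 16.00 ≈ 110000 billion dollars.

approximately 110000 billion dollars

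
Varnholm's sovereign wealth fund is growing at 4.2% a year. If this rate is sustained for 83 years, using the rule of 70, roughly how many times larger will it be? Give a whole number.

≈ 32 times

Doubling time ≈ 70/4.2 = 16.67 years.
83/16.67 ≈ 5 doublings, so about 2^5 = 32×.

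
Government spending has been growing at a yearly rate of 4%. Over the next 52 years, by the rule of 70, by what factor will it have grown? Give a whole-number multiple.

around 8 times

At 4% one doubling takes ≈ 17.50 years; 52 years is 3 of them, so ×8.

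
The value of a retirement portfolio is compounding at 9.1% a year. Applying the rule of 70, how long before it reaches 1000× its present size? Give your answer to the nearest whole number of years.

77 years

Doubling time ≈ 70/9.1 = 7.69 years.
Reaching 1000× takes log₂(1000) ≈ 9.97 doublings.
9.97 × 7.69 ≈ 77 years.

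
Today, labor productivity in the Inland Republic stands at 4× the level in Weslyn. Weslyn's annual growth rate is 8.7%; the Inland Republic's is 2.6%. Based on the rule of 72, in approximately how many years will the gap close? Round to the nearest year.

What matters is the difference: 6.1 pp.
Rule of 72 on the gap: the ratio halves every 72/6.1 ≈ 11.80 years.
A 4× gap closes after 2 halvings: 2 × 11.80 ≈ 24 years.

24 years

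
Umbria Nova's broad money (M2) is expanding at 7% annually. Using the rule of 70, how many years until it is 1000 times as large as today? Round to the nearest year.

Doubling time ≈ 70/7 = 10.00 years.
1000× is log₂ 1000 ≈ 9.97 doublings, so ≈ 9.97 × 10.00 = 100 years.

around 100 years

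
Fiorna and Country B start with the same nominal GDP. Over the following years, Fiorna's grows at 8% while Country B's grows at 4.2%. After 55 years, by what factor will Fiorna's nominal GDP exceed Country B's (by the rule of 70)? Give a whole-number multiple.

Fiorna pulls ahead at 3.8 pp per year, so the ratio doubles every 70/3.8 ≈ 18.42 years.
In 55 years that's 2.99 doublings: 2^2.99 ≈ 8.

8 times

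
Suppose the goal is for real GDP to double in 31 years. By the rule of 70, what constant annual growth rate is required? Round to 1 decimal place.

2.3% a year

70 / 31 ≈ 2.26, so about 2.3% a year.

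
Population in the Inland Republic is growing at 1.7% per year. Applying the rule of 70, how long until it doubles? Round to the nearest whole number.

around 41 years

70/1.7 ≈ 41.18, so it doubles roughly every 41 years.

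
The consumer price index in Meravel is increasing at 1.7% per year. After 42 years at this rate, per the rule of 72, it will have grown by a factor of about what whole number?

At 1.7% one doubling takes ≈ 42.35 years; 42 years is 1 of them, so ×2.

about 2 times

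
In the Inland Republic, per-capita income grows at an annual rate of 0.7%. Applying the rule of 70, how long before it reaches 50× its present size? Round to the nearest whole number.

564 years

Doubling time ≈ 70/0.7 = 100.00 years.
50× is log₂ 50 ≈ 5.64 doublings, so ≈ 5.64 × 100.00 = 564 years.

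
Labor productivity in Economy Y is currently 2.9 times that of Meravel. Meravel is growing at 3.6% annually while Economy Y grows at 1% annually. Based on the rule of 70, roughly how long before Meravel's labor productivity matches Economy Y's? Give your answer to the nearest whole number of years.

41 years

The growth-rate gap is 3.6% − 1% = 2.6 percentage points.
So the ratio between them halves every 70/2.6 ≈ 26.92 years.
A 2.9 times gap takes log₂(2.9) ≈ 1.54 halvings to close: 1.54 × 26.92 ≈ 41 years.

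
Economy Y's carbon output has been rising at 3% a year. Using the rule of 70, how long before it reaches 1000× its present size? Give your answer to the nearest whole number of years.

One doubling takes 70/3 = 23.33 years.
1000× is log₂ 1000 ≈ 9.97 doublings, so ≈ 9.97 × 23.33 = 233 years.

about 233 years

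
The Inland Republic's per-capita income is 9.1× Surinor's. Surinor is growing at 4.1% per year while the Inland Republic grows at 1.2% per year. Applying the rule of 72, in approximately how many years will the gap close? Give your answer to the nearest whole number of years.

approximately 79 years

The growth-rate gap is 4.1% − 1.2% = 2.9 percentage points.
So the ratio between them halves every 72/2.9 ≈ 24.83 years.
A 9.1× gap takes log₂(9.1) ≈ 3.19 halvings to close: 3.19 × 24.83 ≈ 79 years.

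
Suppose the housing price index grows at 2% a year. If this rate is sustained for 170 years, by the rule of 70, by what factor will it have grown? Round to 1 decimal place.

Doubling time ≈ 70/2 = 35.00 years.
170 years / 35.00 ≈ 4.86 doublings → factor 2^4.86 ≈ 29.0.

about 29.0 times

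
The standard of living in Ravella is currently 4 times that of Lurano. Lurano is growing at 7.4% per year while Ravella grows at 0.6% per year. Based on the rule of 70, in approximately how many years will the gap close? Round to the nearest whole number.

approximately 21 years

Lurano gains on Ravella at 7.4% − 0.6% = 6.8 points a year.
At that relative rate the gap halves every 70/6.8 ≈ 10.29 years.
A 4 times gap closes after 2 halvings: 2 × 10.29 ≈ 21 years.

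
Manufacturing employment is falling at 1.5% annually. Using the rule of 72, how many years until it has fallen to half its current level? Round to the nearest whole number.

48 years

Falling at 1.5%, it halves about every 72/1.5 = 48.00 years.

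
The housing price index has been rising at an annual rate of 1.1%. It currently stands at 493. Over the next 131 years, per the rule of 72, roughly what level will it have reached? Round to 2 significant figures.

2000

Doubling time ≈ 72/1.1 = 65.45 years.
131 years is 131/65.45 ≈ 2.00 doublings, a factor of 2^2.00 ≈ 4.00.
493 × 4.00 ≈ 2000.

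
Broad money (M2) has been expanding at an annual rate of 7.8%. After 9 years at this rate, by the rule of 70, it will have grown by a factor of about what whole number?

roughly 2 times

Doubling time ≈ 70/7.8 = 8.97 years.
9/8.97 ≈ 1 doubling, so about 2^1 = 2×.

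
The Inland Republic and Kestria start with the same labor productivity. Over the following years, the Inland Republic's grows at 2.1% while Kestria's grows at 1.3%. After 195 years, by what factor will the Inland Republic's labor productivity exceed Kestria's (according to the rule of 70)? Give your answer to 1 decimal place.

approximately 4.7 times

Only the 0.8-point difference matters.
70/0.8 ≈ 87.50 years per doubling of the ratio; 195 years gives 2.23 doublings, so ≈ 4.7×.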